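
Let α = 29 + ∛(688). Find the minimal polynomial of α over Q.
m_α(x) = x^3 - 87x^2 + 2523x - 25077

Set β = α - 29 = ∛(688), so β^3 = 688. Then (α - 29)^3 - 688 = 0, i.e. α is a root of g(x) = (x - 29)^3 - 688 = x^3 - 87x^2 + 2523x - 25077. Since g(x) = h(x - 29) where h(x) = x^3 - 688, and h is irreducible over Q (because 688 is not a perfect cube, so h has no rational root, and a monic cubic with no rational root is irreducible), g is also irreducible (irreducibility is preserved under the substitution x → x - 29). Hence m_α(x) = x^3 - 87x^2 + 2523x - 25077.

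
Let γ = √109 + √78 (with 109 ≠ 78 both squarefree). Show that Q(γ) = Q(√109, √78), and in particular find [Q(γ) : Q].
[Q(γ) : Q] = 4 (equivalently, Q(γ) = Q(√109, √78))

Obviously Q(γ) ⊆ Q(√109, √78), and [Q(√109, √78):Q] = 4 (since 109, 78 are distinct squarefree integers > 1 with 8502 not a perfect square). To show equality we compute the minimal polynomial of γ. From γ = √109 + √78: γ^2 = 109 + 2√(8502) + 78 = 187 + 2√(8502), so γ^2 - 187 = 2√(8502); squaring, (γ^2 - 187)^2 = 4·8502, i.e. γ^4 - 374γ^2 + 34969 - 34008 = 0, i.e. γ^4 - 374γ^2 + 961 = 0. So γ is a root of x^4 - 374x^2 + 961. This polynomial is irreducible over Q: it has no rational root (each ±√109 ± √78 is irrational), and any factorization into two quadratics over Q would force √(8502) ∈ Q (pairing opposite roots) or √109, √78 ∈ Q (other pairings), all impossible. Hence [Q(γ):Q] = 4 = [Q(√109, √78):Q], so Q(γ) = Q(√109, √78).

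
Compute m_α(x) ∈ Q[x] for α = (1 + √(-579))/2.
m_α(x) = x^2 - x + 145

From 2α - 1 = √(-579), squaring gives (2α - 1)^2 = -579, i.e. 4α^2 - 4α + 1 = -579, so α^2 - α + (1 + 579)/4 = 0. Since -579 ≡ 1 (mod 4), (1 + 579)/4 = 145 ∈ Z. The polynomial x^2 - x + 145 has discriminant 1 - 4·(145) = -579, which is not a perfect square in Q (d = -579 is squarefree and ≠ 1), so x^2 - x + 145 is irreducible over Q. It is the minimal polynomial of α.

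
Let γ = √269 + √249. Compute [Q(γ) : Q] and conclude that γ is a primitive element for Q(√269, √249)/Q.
[Q(γ) : Q] = 4 (equivalently, Q(γ) = Q(√269, √249))

Obviously Q(γ) ⊆ Q(√269, √249), and [Q(√269, √249):Q] = 4 (since 269, 249 are distinct squarefree integers > 1 with 66981 not a perfect square). To show equality we compute the minimal polynomial of γ. From γ = √269 + √249: γ^2 = 269 + 2√(66981) + 249 = 518 + 2√(66981), so γ^2 - 518 = 2√(66981); squaring, (γ^2 - 518)^2 = 4·66981, i.e. γ^4 - 1036γ^2 + 268324 - 267924 = 0, i.e. γ^4 - 1036γ^2 + 400 = 0. So γ is a root of x^4 - 1036x^2 + 400. This polynomial is irreducible over Q: it has no rational root (each ±√269 ± √249 is irrational), and any factorization into two quadratics over Q would force √(66981) ∈ Q (pairing opposite roots) or √269, √249 ∈ Q (other pairings), all impossible. Hence [Q(γ):Q] = 4 = [Q(√269, √249):Q], so Q(γ) = Q(√269, √249).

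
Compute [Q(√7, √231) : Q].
[Q(√7, √231) : Q] = 4

[Q(√7):Q] = 2 (min poly x^2 - 7, irreducible since 7 is squarefree > 1). For the top step, suppose √231 ∈ Q(√7), say √231 = c + d√7 with c, d ∈ Q. Squaring: 231 = c^2 + 7d^2 + 2cd√7. Since √7 ∉ Q this forces 2cd = 0. If d = 0 then √231 = c ∈ Q, contradicting 231 squarefree > 1. If c = 0 then 231 = 7d^2, so 7·231 = (7d)^2 is a perfect square in Q — but 7·231 = 1617 is not a perfect square (since 7 and 231 are distinct squarefree integers). Contradiction. Hence √231 ∉ Q(√7), so x^2 - 231 stays irreducible over Q(√7) and [Q(√7, √231) : Q(√7)] = 2. By the tower law, [Q(√7, √231) : Q] = 2 · 2 = 4.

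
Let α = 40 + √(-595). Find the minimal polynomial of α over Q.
m_α(x) = x^2 - 80x + 2195

From α - 40 = √(-595), squaring gives (α - 40)^2 = -595, i.e. α^2 - 80α + 1600 = -595, so α^2 - 80α + 2195 = 0. The discriminant of x^2 - 80x + 2195 is (-80)^2 - 4·(2195) = 6400 - 8780 = -2380, and 4·(-595) is not a perfect square in Q since -595 is squarefree and ≠ 1. Hence x^2 - 80x + 2195 is irreducible over Q and is the minimal polynomial of α.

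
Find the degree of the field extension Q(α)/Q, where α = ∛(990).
[Q(α):Q] = 3

The minimal polynomial of α is x^3 - 990, irreducible over Q since 990 is not a perfect cube (so x^3 - 990 has no rational root). Hence [Q(α):Q] = deg(m_α) = 3.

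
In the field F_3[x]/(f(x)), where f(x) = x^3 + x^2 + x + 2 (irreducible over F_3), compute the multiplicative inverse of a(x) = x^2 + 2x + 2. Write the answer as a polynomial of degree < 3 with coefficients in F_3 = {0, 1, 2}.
a(x)^(-1) ≡ x^2 (mod f(x))

Since f is irreducible over F_3, F_3[x]/(f) is a field and a(x) ≠ 0 has an inverse. Apply the extended Euclidean algorithm to f(x) and a(x) in F_3[x]: f(x) = (x + 2)·a(x) + (x + 1);  a(x) = (x + 1)·(x + 1) + (1). The last nonzero remainder is the constant 1 = gcd(f, a) in F_3. Back-substituting through the division chain expresses 1 = s(x)·a(x) + t(x)·f(x) with s(x) ≡ x^2 (mod f), so a(x)^(-1) ≡ s(x) = x^2 (mod f). Check: (x^2 + 2x + 2)·(x^2) = x^4 + 2x^3 + 2x^2 ≡ 1 (mod x^3 + x^2 + x + 2).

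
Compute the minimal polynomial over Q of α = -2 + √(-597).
m_α(x) = x^2 + 4x + 601

From α + 2 = √(-597), squaring gives (α + 2)^2 = -597, i.e. α^2 + 4α + 4 = -597, so α^2 + 4α + 601 = 0. The discriminant of x^2 + 4x + 601 is (4)^2 - 4·(601) = 16 - 2404 = -2388, and 4·(-597) is not a perfect square in Q since -597 is squarefree and ≠ 1. Hence x^2 + 4x + 601 is irreducible over Q and is the minimal polynomial of α.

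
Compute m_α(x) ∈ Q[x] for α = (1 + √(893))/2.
m_α(x) = x^2 - x - 223

From 2α - 1 = √(893), squaring gives (2α - 1)^2 = 893, i.e. 4α^2 - 4α + 1 = 893, so α^2 - α + (1 - 893)/4 = 0. Since 893 ≡ 1 (mod 4), (1 - 893)/4 = -223 ∈ Z. The polynomial x^2 - x - 223 has discriminant 1 - 4·(-223) = 893, which is not a perfect square in Q (d = 893 is squarefree and ≠ 1), so x^2 - x - 223 is irreducible over Q. It is the minimal polynomial of α.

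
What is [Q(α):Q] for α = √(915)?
[Q(α):Q] = 2

[Q(α):Q] equals the degree of the minimal polynomial of α. Here α^2 = 915 and x^2 - 915 is irreducible (d = 915 is squarefree, ≠ 1, hence not a square), so deg(m_α) = 2. Thus [Q(α):Q] = 2.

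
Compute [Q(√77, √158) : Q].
[Q(√77, √158) : Q] = 4

[Q(√77):Q] = 2 (min poly x^2 - 77, irreducible since 77 is squarefree > 1). For the top step, suppose √158 ∈ Q(√77), say √158 = c + d√77 with c, d ∈ Q. Squaring: 158 = c^2 + 77d^2 + 2cd√77. Since √77 ∉ Q this forces 2cd = 0. If d = 0 then √158 = c ∈ Q, contradicting 158 squarefree > 1. If c = 0 then 158 = 77d^2, so 77·158 = (77d)^2 is a perfect square in Q — but 77·158 = 12166 is not a perfect square (since 77 and 158 are distinct squarefree integers). Contradiction. Hence √158 ∉ Q(√77), so x^2 - 158 stays irreducible over Q(√77) and [Q(√77, √158) : Q(√77)] = 2. By the tower law, [Q(√77, √158) : Q] = 2 · 2 = 4.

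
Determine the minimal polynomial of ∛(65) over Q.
m_α(x) = x^3 - 65

α satisfies α^3 = 65, so x^3 - 65 annihilates α. By the rational root test, a rational root p/q (in lowest terms) of x^3 - 65 would satisfy p^3 = 65 q^3, forcing q = 1 and p^3 = 65; but 65 is not a perfect cube, contradiction. A monic cubic over Q with no rational root is irreducible (any nontrivial factorization would include a linear factor). Hence x^3 - 65 is the minimal polynomial of α, and in particular [Q(α):Q] = 3.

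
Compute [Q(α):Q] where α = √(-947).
[Q(α):Q] = 2

[Q(α):Q] equals the degree of the minimal polynomial of α. Here α^2 = -947 and x^2 + 947 is irreducible (d = -947 is squarefree, ≠ 1, hence not a square), so deg(m_α) = 2. Thus [Q(α):Q] = 2.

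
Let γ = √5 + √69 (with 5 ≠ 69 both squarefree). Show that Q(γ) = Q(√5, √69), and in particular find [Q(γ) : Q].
[Q(γ) : Q] = 4 (equivalently, Q(γ) = Q(√5, √69))

Obviously Q(γ) ⊆ Q(√5, √69), and [Q(√5, √69):Q] = 4 (since 5, 69 are distinct squarefree integers > 1 with 345 not a perfect square). To show equality we compute the minimal polynomial of γ. From γ = √5 + √69: γ^2 = 5 + 2√(345) + 69 = 74 + 2√(345), so γ^2 - 74 = 2√(345); squaring, (γ^2 - 74)^2 = 4·345, i.e. γ^4 - 148γ^2 + 5476 - 1380 = 0, i.e. γ^4 - 148γ^2 + 4096 = 0. So γ is a root of x^4 - 148x^2 + 4096. This polynomial is irreducible over Q: it has no rational root (each ±√5 ± √69 is irrational), and any factorization into two quadratics over Q would force √(345) ∈ Q (pairing opposite roots) or √5, √69 ∈ Q (other pairings), all impossible. Hence [Q(γ):Q] = 4 = [Q(√5, √69):Q], so Q(γ) = Q(√5, √69).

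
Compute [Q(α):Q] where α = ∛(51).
[Q(α):Q] = 3

The minimal polynomial of α is x^3 - 51, irreducible over Q since 51 is not a perfect cube (so x^3 - 51 has no rational root). Hence [Q(α):Q] = deg(m_α) = 3.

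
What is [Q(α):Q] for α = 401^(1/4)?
[Q(α):Q] = 4

α is a root of x^4 - 401. By Eisenstein's criterion at the prime p = 401 (which divides the constant term 401 but p^2 = 160801 does not, since 401 is squarefree), x^4 - 401 is irreducible over Q. Hence [Q(α):Q] = 4.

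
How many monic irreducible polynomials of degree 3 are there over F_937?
There are 274218672 monic irreducible polynomials of degree 3 over F_937

Each element of F_{937^3} that lies in no proper subfield is a root of exactly one monic irreducible of degree 3 over F_937, and each such polynomial has 3 distinct roots in F_{937^3}. By Möbius inversion the count is N_937(3) = (1/3) Σ_{d|3} μ(3/d) · 937^d = (1/3)(μ(3)·937^1 + μ(1)·937^3) = 822656016/3 = 274218672.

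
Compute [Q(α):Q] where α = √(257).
[Q(α):Q] = 2

[Q(α):Q] equals the degree of the minimal polynomial of α. Here α^2 = 257 and x^2 - 257 is irreducible (d = 257 is squarefree, ≠ 1, hence not a square), so deg(m_α) = 2. Thus [Q(α):Q] = 2.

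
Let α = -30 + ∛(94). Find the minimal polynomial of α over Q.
m_α(x) = x^3 + 90x^2 + 2700x + 26906

Set β = α + 30 = ∛(94), so β^3 = 94. Then (α + 30)^3 - 94 = 0, i.e. α is a root of g(x) = (x + 30)^3 - 94 = x^3 + 90x^2 + 2700x + 26906. Since g(x) = h(x + 30) where h(x) = x^3 - 94, and h is irreducible over Q (because 94 is not a perfect cube, so h has no rational root, and a monic cubic with no rational root is irreducible), g is also irreducible (irreducibility is preserved under the substitution x → x + 30). Hence m_α(x) = x^3 + 90x^2 + 2700x + 26906.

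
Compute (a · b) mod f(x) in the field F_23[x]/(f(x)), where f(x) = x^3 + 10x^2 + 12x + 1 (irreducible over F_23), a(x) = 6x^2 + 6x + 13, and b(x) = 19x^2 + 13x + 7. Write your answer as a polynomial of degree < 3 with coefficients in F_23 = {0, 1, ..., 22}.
a · b ≡ 15x^2 + 19x + 4 (mod f(x))

Multiply in F_23[x]: a(x)·b(x) = (6x^2 + 6x + 13)·(19x^2 + 13x + 7) = 22x^4 + 8x^3 + 22x^2 + 4x + 22. This has degree ≥ 3, so divide by f(x) over F_23: 22x^4 + 8x^3 + 22x^2 + 4x + 22 = (22x + 18)·(x^3 + 10x^2 + 12x + 1) + (15x^2 + 19x + 4). Hence a·b ≡ 15x^2 + 19x + 4 (mod f). (F_23[x]/(f) is a field with 23^3 = 12167 elements since f is irreducible of degree 3.)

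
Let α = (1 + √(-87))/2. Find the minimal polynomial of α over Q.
m_α(x) = x^2 - x + 22

From 2α - 1 = √(-87), squaring gives (2α - 1)^2 = -87, i.e. 4α^2 - 4α + 1 = -87, so α^2 - α + (1 + 87)/4 = 0. Since -87 ≡ 1 (mod 4), (1 + 87)/4 = 22 ∈ Z. The polynomial x^2 - x + 22 has discriminant 1 - 4·(22) = -87, which is not a perfect square in Q (d = -87 is squarefree and ≠ 1), so x^2 - x + 22 is irreducible over Q. It is the minimal polynomial of α.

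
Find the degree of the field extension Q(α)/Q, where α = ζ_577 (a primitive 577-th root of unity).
[Q(α):Q] = 576

The minimal polynomial of ζ_577 over Q is the 577-th cyclotomic polynomial Φ_577(x), which is irreducible over Q and has degree φ(577) = 576. Hence [Q(α):Q] = φ(577) = 576.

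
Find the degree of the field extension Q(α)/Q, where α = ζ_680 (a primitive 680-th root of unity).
[Q(α):Q] = 256

The minimal polynomial of ζ_680 over Q is the 680-th cyclotomic polynomial Φ_680(x), which is irreducible over Q and has degree φ(680) = 256. Hence [Q(α):Q] = φ(680) = 256.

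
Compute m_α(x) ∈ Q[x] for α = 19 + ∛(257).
m_α(x) = x^3 - 57x^2 + 1083x - 7116

Set β = α - 19 = ∛(257), so β^3 = 257. Then (α - 19)^3 - 257 = 0, i.e. α is a root of g(x) = (x - 19)^3 - 257 = x^3 - 57x^2 + 1083x - 7116. Since g(x) = h(x - 19) where h(x) = x^3 - 257, and h is irreducible over Q (because 257 is not a perfect cube, so h has no rational root, and a monic cubic with no rational root is irreducible), g is also irreducible (irreducibility is preserved under the substitution x → x - 19). Hence m_α(x) = x^3 - 57x^2 + 1083x - 7116.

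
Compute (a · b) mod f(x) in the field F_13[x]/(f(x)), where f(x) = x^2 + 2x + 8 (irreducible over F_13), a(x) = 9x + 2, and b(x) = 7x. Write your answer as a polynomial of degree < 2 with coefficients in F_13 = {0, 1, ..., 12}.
a · b ≡ 5x + 3 (mod f(x))

Multiply in F_13[x]: a(x)·b(x) = (9x + 2)·(7x) = 11x^2 + x. This has degree ≥ 2, so divide by f(x) over F_13: 11x^2 + x = (11)·(x^2 + 2x + 8) + (5x + 3). Hence a·b ≡ 5x + 3 (mod f). (F_13[x]/(f) is a field with 13^2 = 169 elements since f is irreducible of degree 2.)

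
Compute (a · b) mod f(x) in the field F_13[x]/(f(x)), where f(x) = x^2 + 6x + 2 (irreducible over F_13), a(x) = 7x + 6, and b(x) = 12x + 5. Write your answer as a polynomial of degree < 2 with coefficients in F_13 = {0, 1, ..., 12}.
a · b ≡ 6x + 5 (mod f(x))

Multiply in F_13[x]: a(x)·b(x) = (7x + 6)·(12x + 5) = 6x^2 + 3x + 4. This has degree ≥ 2, so divide by f(x) over F_13: 6x^2 + 3x + 4 = (6)·(x^2 + 6x + 2) + (6x + 5). Hence a·b ≡ 6x + 5 (mod f). (F_13[x]/(f) is a field with 13^2 = 169 elements since f is irreducible of degree 2.)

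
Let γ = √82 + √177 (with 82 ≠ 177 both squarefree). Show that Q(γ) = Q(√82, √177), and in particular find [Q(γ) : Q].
[Q(γ) : Q] = 4 (equivalently, Q(γ) = Q(√82, √177))

Obviously Q(γ) ⊆ Q(√82, √177), and [Q(√82, √177):Q] = 4 (since 82, 177 are distinct squarefree integers > 1 with 14514 not a perfect square). To show equality we compute the minimal polynomial of γ. From γ = √82 + √177: γ^2 = 82 + 2√(14514) + 177 = 259 + 2√(14514), so γ^2 - 259 = 2√(14514); squaring, (γ^2 - 259)^2 = 4·14514, i.e. γ^4 - 518γ^2 + 67081 - 58056 = 0, i.e. γ^4 - 518γ^2 + 9025 = 0. So γ is a root of x^4 - 518x^2 + 9025. This polynomial is irreducible over Q: it has no rational root (each ±√82 ± √177 is irrational), and any factorization into two quadratics over Q would force √(14514) ∈ Q (pairing opposite roots) or √82, √177 ∈ Q (other pairings), all impossible. Hence [Q(γ):Q] = 4 = [Q(√82, √177):Q], so Q(γ) = Q(√82, √177).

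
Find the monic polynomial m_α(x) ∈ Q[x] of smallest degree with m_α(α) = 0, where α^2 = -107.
m_α(x) = x^2 + 107

α satisfies α^2 + 107 = 0, so x^2 + 107 annihilates α. Since d = -107 is squarefree and ≠ 1, it is not a perfect square in Q, so x^2 + 107 has no rational root and is therefore irreducible over Q (a degree-2 polynomial over a field is irreducible iff it has no root). Hence m_α(x) = x^2 + 107.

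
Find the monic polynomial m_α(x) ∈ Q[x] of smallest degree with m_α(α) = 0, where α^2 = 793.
m_α(x) = x^2 - 793

α satisfies α^2 - 793 = 0, so x^2 - 793 annihilates α. Since d = 793 is squarefree and ≠ 1, it is not a perfect square in Q, so x^2 - 793 has no rational root and is therefore irreducible over Q (a degree-2 polynomial over a field is irreducible iff it has no root). Hence m_α(x) = x^2 - 793.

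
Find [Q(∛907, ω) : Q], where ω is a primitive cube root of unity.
[Q(∛907, ω) : Q] = 6

[Q(∛907):Q] = 3 (min poly x^3 - 907, irreducible since 907 is not a perfect cube). [Q(ω):Q] = 2 (min poly x^2 + x + 1). Since Q(∛907) ⊂ R and ω ∉ R, we have ω ∉ Q(∛907), so x^2 + x + 1 remains irreducible over Q(∛907) and [Q(∛907, ω) : Q(∛907)] = 2. By the tower law, [Q(∛907, ω) : Q] = 3 · 2 = 6. (In fact Q(∛907, ω) is the splitting field of x^3 - 907 over Q.)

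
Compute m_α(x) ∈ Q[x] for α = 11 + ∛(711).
m_α(x) = x^3 - 33x^2 + 363x - 2042

Set β = α - 11 = ∛(711), so β^3 = 711. Then (α - 11)^3 - 711 = 0, i.e. α is a root of g(x) = (x - 11)^3 - 711 = x^3 - 33x^2 + 363x - 2042. Since g(x) = h(x - 11) where h(x) = x^3 - 711, and h is irreducible over Q (because 711 is not a perfect cube, so h has no rational root, and a monic cubic with no rational root is irreducible), g is also irreducible (irreducibility is preserved under the substitution x → x - 11). Hence m_α(x) = x^3 - 33x^2 + 363x - 2042.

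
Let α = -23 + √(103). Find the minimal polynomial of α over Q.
m_α(x) = x^2 + 46x + 426

From α + 23 = √(103), squaring gives (α + 23)^2 = 103, i.e. α^2 + 46α + 529 = 103, so α^2 + 46α + 426 = 0. The discriminant of x^2 + 46x + 426 is (46)^2 - 4·(426) = 2116 - 1704 = 412, and 4·(103) is not a perfect square in Q since 103 is squarefree and ≠ 1. Hence x^2 + 46x + 426 is irreducible over Q and is the minimal polynomial of α.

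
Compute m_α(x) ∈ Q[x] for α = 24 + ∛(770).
m_α(x) = x^3 - 72x^2 + 1728x - 14594

Set β = α - 24 = ∛(770), so β^3 = 770. Then (α - 24)^3 - 770 = 0, i.e. α is a root of g(x) = (x - 24)^3 - 770 = x^3 - 72x^2 + 1728x - 14594. Since g(x) = h(x - 24) where h(x) = x^3 - 770, and h is irreducible over Q (because 770 is not a perfect cube, so h has no rational root, and a monic cubic with no rational root is irreducible), g is also irreducible (irreducibility is preserved under the substitution x → x - 24). Hence m_α(x) = x^3 - 72x^2 + 1728x - 14594.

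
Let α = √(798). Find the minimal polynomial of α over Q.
m_α(x) = x^2 - 798

α satisfies α^2 - 798 = 0, so x^2 - 798 annihilates α. Since d = 798 is squarefree and ≠ 1, it is not a perfect square in Q, so x^2 - 798 has no rational root and is therefore irreducible over Q (a degree-2 polynomial over a field is irreducible iff it has no root). Hence m_α(x) = x^2 - 798.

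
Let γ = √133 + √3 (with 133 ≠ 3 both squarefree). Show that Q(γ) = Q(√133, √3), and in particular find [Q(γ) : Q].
[Q(γ) : Q] = 4 (equivalently, Q(γ) = Q(√133, √3))

Obviously Q(γ) ⊆ Q(√133, √3), and [Q(√133, √3):Q] = 4 (since 133, 3 are distinct squarefree integers > 1 with 399 not a perfect square). To show equality we compute the minimal polynomial of γ. From γ = √133 + √3: γ^2 = 133 + 2√(399) + 3 = 136 + 2√(399), so γ^2 - 136 = 2√(399); squaring, (γ^2 - 136)^2 = 4·399, i.e. γ^4 - 272γ^2 + 18496 - 1596 = 0, i.e. γ^4 - 272γ^2 + 16900 = 0. So γ is a root of x^4 - 272x^2 + 16900. This polynomial is irreducible over Q: it has no rational root (each ±√133 ± √3 is irrational), and any factorization into two quadratics over Q would force √(399) ∈ Q (pairing opposite roots) or √133, √3 ∈ Q (other pairings), all impossible. Hence [Q(γ):Q] = 4 = [Q(√133, √3):Q], so Q(γ) = Q(√133, √3).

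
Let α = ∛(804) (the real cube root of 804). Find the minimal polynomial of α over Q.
m_α(x) = x^3 - 804

α satisfies α^3 = 804, so x^3 - 804 annihilates α. By the rational root test, a rational root p/q (in lowest terms) of x^3 - 804 would satisfy p^3 = 804 q^3, forcing q = 1 and p^3 = 804; but 804 is not a perfect cube, contradiction. A monic cubic over Q with no rational root is irreducible (any nontrivial factorization would include a linear factor). Hence x^3 - 804 is the minimal polynomial of α, and in particular [Q(α):Q] = 3.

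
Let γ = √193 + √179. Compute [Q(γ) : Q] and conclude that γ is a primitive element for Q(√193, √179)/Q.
[Q(γ) : Q] = 4 (equivalently, Q(γ) = Q(√193, √179))

Obviously Q(γ) ⊆ Q(√193, √179), and [Q(√193, √179):Q] = 4 (since 193, 179 are distinct squarefree integers > 1 with 34547 not a perfect square). To show equality we compute the minimal polynomial of γ. From γ = √193 + √179: γ^2 = 193 + 2√(34547) + 179 = 372 + 2√(34547), so γ^2 - 372 = 2√(34547); squaring, (γ^2 - 372)^2 = 4·34547, i.e. γ^4 - 744γ^2 + 138384 - 138188 = 0, i.e. γ^4 - 744γ^2 + 196 = 0. So γ is a root of x^4 - 744x^2 + 196. This polynomial is irreducible over Q: it has no rational root (each ±√193 ± √179 is irrational), and any factorization into two quadratics over Q would force √(34547) ∈ Q (pairing opposite roots) or √193, √179 ∈ Q (other pairings), all impossible. Hence [Q(γ):Q] = 4 = [Q(√193, √179):Q], so Q(γ) = Q(√193, √179).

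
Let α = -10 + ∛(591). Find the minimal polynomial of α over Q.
m_α(x) = x^3 + 30x^2 + 300x + 409

Set β = α + 10 = ∛(591), so β^3 = 591. Then (α + 10)^3 - 591 = 0, i.e. α is a root of g(x) = (x + 10)^3 - 591 = x^3 + 30x^2 + 300x + 409. Since g(x) = h(x + 10) where h(x) = x^3 - 591, and h is irreducible over Q (because 591 is not a perfect cube, so h has no rational root, and a monic cubic with no rational root is irreducible), g is also irreducible (irreducibility is preserved under the substitution x → x + 10). Hence m_α(x) = x^3 + 30x^2 + 300x + 409.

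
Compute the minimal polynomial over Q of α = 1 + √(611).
m_α(x) = x^2 - 2x - 610

From α - 1 = √(611), squaring gives (α - 1)^2 = 611, i.e. α^2 - 2α + 1 = 611, so α^2 - 2α - 610 = 0. The discriminant of x^2 - 2x - 610 is (-2)^2 - 4·(-610) = 4 + 2440 = 2444, and 4·(611) is not a perfect square in Q since 611 is squarefree and ≠ 1. Hence x^2 - 2x - 610 is irreducible over Q and is the minimal polynomial of α.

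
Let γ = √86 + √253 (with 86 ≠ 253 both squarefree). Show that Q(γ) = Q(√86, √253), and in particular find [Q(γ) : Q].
[Q(γ) : Q] = 4 (equivalently, Q(γ) = Q(√86, √253))

Obviously Q(γ) ⊆ Q(√86, √253), and [Q(√86, √253):Q] = 4 (since 86, 253 are distinct squarefree integers > 1 with 21758 not a perfect square). To show equality we compute the minimal polynomial of γ. From γ = √86 + √253: γ^2 = 86 + 2√(21758) + 253 = 339 + 2√(21758), so γ^2 - 339 = 2√(21758); squaring, (γ^2 - 339)^2 = 4·21758, i.e. γ^4 - 678γ^2 + 114921 - 87032 = 0, i.e. γ^4 - 678γ^2 + 27889 = 0. So γ is a root of x^4 - 678x^2 + 27889. This polynomial is irreducible over Q: it has no rational root (each ±√86 ± √253 is irrational), and any factorization into two quadratics over Q would force √(21758) ∈ Q (pairing opposite roots) or √86, √253 ∈ Q (other pairings), all impossible. Hence [Q(γ):Q] = 4 = [Q(√86, √253):Q], so Q(γ) = Q(√86, √253).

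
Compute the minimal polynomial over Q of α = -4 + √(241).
m_α(x) = x^2 + 8x - 225

From α + 4 = √(241), squaring gives (α + 4)^2 = 241, i.e. α^2 + 8α + 16 = 241, so α^2 + 8α - 225 = 0. The discriminant of x^2 + 8x - 225 is (8)^2 - 4·(-225) = 64 + 900 = 964, and 4·(241) is not a perfect square in Q since 241 is squarefree and ≠ 1. Hence x^2 + 8x - 225 is irreducible over Q and is the minimal polynomial of α.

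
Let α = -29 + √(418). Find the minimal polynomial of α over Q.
m_α(x) = x^2 + 58x + 423

From α + 29 = √(418), squaring gives (α + 29)^2 = 418, i.e. α^2 + 58α + 841 = 418, so α^2 + 58α + 423 = 0. The discriminant of x^2 + 58x + 423 is (58)^2 - 4·(423) = 3364 - 1692 = 1672, and 4·(418) is not a perfect square in Q since 418 is squarefree and ≠ 1. Hence x^2 + 58x + 423 is irreducible over Q and is the minimal polynomial of α.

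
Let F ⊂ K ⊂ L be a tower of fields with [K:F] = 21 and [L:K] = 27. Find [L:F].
[L:F] = 567

The tower law says that for any tower of field extensions F ⊂ K ⊂ L with finite degrees, [L:F] = [L:K] · [K:F]. Here this gives [L:F] = 27 · 21 = 567.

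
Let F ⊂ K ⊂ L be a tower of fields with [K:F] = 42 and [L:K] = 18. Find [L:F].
[L:F] = 756

The tower law says that for any tower of field extensions F ⊂ K ⊂ L with finite degrees, [L:F] = [L:K] · [K:F]. Here this gives [L:F] = 18 · 42 = 756.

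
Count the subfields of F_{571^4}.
F_{571^4} has 3 subfields

The subfields of F_{p^n} are exactly the fields F_{p^d} for d | n (each is the fixed field of the unique index-d subgroup of Gal(F_{p^n}/F_p) ≅ Z/nZ). The divisors of n = 4 are {1, 2, 4}, giving 3 subfields: F_{571^1}, F_{571^2}, F_{571^4}.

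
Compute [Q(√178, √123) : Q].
[Q(√178, √123) : Q] = 4

[Q(√178):Q] = 2 (min poly x^2 - 178, irreducible since 178 is squarefree > 1). For the top step, suppose √123 ∈ Q(√178), say √123 = c + d√178 with c, d ∈ Q. Squaring: 123 = c^2 + 178d^2 + 2cd√178. Since √178 ∉ Q this forces 2cd = 0. If d = 0 then √123 = c ∈ Q, contradicting 123 squarefree > 1. If c = 0 then 123 = 178d^2, so 178·123 = (178d)^2 is a perfect square in Q — but 178·123 = 21894 is not a perfect square (since 178 and 123 are distinct squarefree integers). Contradiction. Hence √123 ∉ Q(√178), so x^2 - 123 stays irreducible over Q(√178) and [Q(√178, √123) : Q(√178)] = 2. By the tower law, [Q(√178, √123) : Q] = 2 · 2 = 4.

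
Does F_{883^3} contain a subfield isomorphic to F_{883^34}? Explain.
No: F_{883^34} is not a subfield of F_{883^3}

F_{p^m} embeds in F_{p^n} iff m | n. Here 34 ∤ 3 (since 3 = 0·34 + 3 with remainder 3 ≠ 0), so F_{883^34} is not a subfield of F_{883^3}. Equivalently: if it were, the tower law would give 34 = [F_{883^34}:F_883] dividing [F_{883^3}:F_883] = 3, contradiction.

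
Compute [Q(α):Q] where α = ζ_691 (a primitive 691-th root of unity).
[Q(α):Q] = 690

The minimal polynomial of ζ_691 over Q is the 691-th cyclotomic polynomial Φ_691(x), which is irreducible over Q and has degree φ(691) = 690. Hence [Q(α):Q] = φ(691) = 690.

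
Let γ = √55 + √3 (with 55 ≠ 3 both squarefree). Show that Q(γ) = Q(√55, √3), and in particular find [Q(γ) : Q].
[Q(γ) : Q] = 4 (equivalently, Q(γ) = Q(√55, √3))

Obviously Q(γ) ⊆ Q(√55, √3), and [Q(√55, √3):Q] = 4 (since 55, 3 are distinct squarefree integers > 1 with 165 not a perfect square). To show equality we compute the minimal polynomial of γ. From γ = √55 + √3: γ^2 = 55 + 2√(165) + 3 = 58 + 2√(165), so γ^2 - 58 = 2√(165); squaring, (γ^2 - 58)^2 = 4·165, i.e. γ^4 - 116γ^2 + 3364 - 660 = 0, i.e. γ^4 - 116γ^2 + 2704 = 0. So γ is a root of x^4 - 116x^2 + 2704. This polynomial is irreducible over Q: it has no rational root (each ±√55 ± √3 is irrational), and any factorization into two quadratics over Q would force √(165) ∈ Q (pairing opposite roots) or √55, √3 ∈ Q (other pairings), all impossible. Hence [Q(γ):Q] = 4 = [Q(√55, √3):Q], so Q(γ) = Q(√55, √3).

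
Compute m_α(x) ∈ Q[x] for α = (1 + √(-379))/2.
m_α(x) = x^2 - x + 95

From 2α - 1 = √(-379), squaring gives (2α - 1)^2 = -379, i.e. 4α^2 - 4α + 1 = -379, so α^2 - α + (1 + 379)/4 = 0. Since -379 ≡ 1 (mod 4), (1 + 379)/4 = 95 ∈ Z. The polynomial x^2 - x + 95 has discriminant 1 - 4·(95) = -379, which is not a perfect square in Q (d = -379 is squarefree and ≠ 1), so x^2 - x + 95 is irreducible over Q. It is the minimal polynomial of α.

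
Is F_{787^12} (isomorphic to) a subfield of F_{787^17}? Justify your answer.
No: F_{787^12} is not a subfield of F_{787^17}

F_{p^m} embeds in F_{p^n} iff m | n. Here 12 ∤ 17 (since 17 = 1·12 + 5 with remainder 5 ≠ 0), so F_{787^12} is not a subfield of F_{787^17}. Equivalently: if it were, the tower law would give 12 = [F_{787^12}:F_787] dividing [F_{787^17}:F_787] = 17, contradiction.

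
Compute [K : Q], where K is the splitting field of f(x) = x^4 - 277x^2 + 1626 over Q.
[K : Q] = 4

Solving the quadratic in x^2: x^2 = (277 ± √(277^2 - 4·1626))/2 = (277 ± √70225)/2 = (277 ± 265)/2, giving x^2 = 6 or x^2 = 271. So f(x) = (x^2 - 6)(x^2 - 271) and the roots of f are ±√6, ±√271. Hence the splitting field is K = Q(√6, √271). Since 6 and 271 are distinct squarefree integers > 1, their product 1626 is not a perfect square, so √271 ∉ Q(√6). By the tower law [K:Q] = [Q(√6,√271):Q(√6)] · [Q(√6):Q] = 2 · 2 = 4.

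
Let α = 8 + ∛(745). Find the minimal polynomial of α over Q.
m_α(x) = x^3 - 24x^2 + 192x - 1257

Set β = α - 8 = ∛(745), so β^3 = 745. Then (α - 8)^3 - 745 = 0, i.e. α is a root of g(x) = (x - 8)^3 - 745 = x^3 - 24x^2 + 192x - 1257. Since g(x) = h(x - 8) where h(x) = x^3 - 745, and h is irreducible over Q (because 745 is not a perfect cube, so h has no rational root, and a monic cubic with no rational root is irreducible), g is also irreducible (irreducibility is preserved under the substitution x → x - 8). Hence m_α(x) = x^3 - 24x^2 + 192x - 1257.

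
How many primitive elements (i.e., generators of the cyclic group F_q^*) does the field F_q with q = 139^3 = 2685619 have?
There are φ(2685618) = 788832 primitive elements

F_q^* is cyclic of order q - 1 = 2685618. A cyclic group of order m has exactly φ(m) generators. Here m = 2685618 = 2 · 3^2 · 13 · 23 · 499, so the number of primitive elements is φ(2685618) = 788832.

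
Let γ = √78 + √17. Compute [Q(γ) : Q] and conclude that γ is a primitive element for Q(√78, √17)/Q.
[Q(γ) : Q] = 4 (equivalently, Q(γ) = Q(√78, √17))

Obviously Q(γ) ⊆ Q(√78, √17), and [Q(√78, √17):Q] = 4 (since 78, 17 are distinct squarefree integers > 1 with 1326 not a perfect square). To show equality we compute the minimal polynomial of γ. From γ = √78 + √17: γ^2 = 78 + 2√(1326) + 17 = 95 + 2√(1326), so γ^2 - 95 = 2√(1326); squaring, (γ^2 - 95)^2 = 4·1326, i.e. γ^4 - 190γ^2 + 9025 - 5304 = 0, i.e. γ^4 - 190γ^2 + 3721 = 0. So γ is a root of x^4 - 190x^2 + 3721. This polynomial is irreducible over Q: it has no rational root (each ±√78 ± √17 is irrational), and any factorization into two quadratics over Q would force √(1326) ∈ Q (pairing opposite roots) or √78, √17 ∈ Q (other pairings), all impossible. Hence [Q(γ):Q] = 4 = [Q(√78, √17):Q], so Q(γ) = Q(√78, √17).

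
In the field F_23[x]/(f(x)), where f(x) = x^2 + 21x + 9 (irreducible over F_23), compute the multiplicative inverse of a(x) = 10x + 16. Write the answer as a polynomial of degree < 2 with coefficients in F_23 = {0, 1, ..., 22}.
a(x)^(-1) ≡ 9x + 9 (mod f(x))

Since f is irreducible over F_23, F_23[x]/(f) is a field and a(x) ≠ 0 has an inverse. Apply the extended Euclidean algorithm to f(x) and a(x) in F_23[x]: f(x) = (7x + 7)·a(x) + (12). The last nonzero remainder is the constant 12 = gcd(f, a) in F_23. Back-substituting through the division chain expresses 12 = s(x)·a(x) + t(x)·f(x) with s(x) ≡ 16x + 16 (mod f), so (16x + 16)·a(x) ≡ 12 (mod f). Multiplying by 12^(-1) ≡ 2 in F_23 gives a(x)^(-1) ≡ 2·(16x + 16) ≡ 9x + 9 (mod f). Check: (10x + 16)·(9x + 9) = 21x^2 + 4x + 6 ≡ 1 (mod x^2 + 21x + 9).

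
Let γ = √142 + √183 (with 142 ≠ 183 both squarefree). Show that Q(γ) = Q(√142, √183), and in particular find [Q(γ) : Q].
[Q(γ) : Q] = 4 (equivalently, Q(γ) = Q(√142, √183))

Obviously Q(γ) ⊆ Q(√142, √183), and [Q(√142, √183):Q] = 4 (since 142, 183 are distinct squarefree integers > 1 with 25986 not a perfect square). To show equality we compute the minimal polynomial of γ. From γ = √142 + √183: γ^2 = 142 + 2√(25986) + 183 = 325 + 2√(25986), so γ^2 - 325 = 2√(25986); squaring, (γ^2 - 325)^2 = 4·25986, i.e. γ^4 - 650γ^2 + 105625 - 103944 = 0, i.e. γ^4 - 650γ^2 + 1681 = 0. So γ is a root of x^4 - 650x^2 + 1681. This polynomial is irreducible over Q: it has no rational root (each ±√142 ± √183 is irrational), and any factorization into two quadratics over Q would force √(25986) ∈ Q (pairing opposite roots) or √142, √183 ∈ Q (other pairings), all impossible. Hence [Q(γ):Q] = 4 = [Q(√142, √183):Q], so Q(γ) = Q(√142, √183).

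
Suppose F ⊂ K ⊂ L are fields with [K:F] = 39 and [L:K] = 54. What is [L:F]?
[L:F] = 2106

The tower law says that for any tower of field extensions F ⊂ K ⊂ L with finite degrees, [L:F] = [L:K] · [K:F]. Here this gives [L:F] = 54 · 39 = 2106.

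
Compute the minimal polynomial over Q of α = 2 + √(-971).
m_α(x) = x^2 - 4x + 975

From α - 2 = √(-971), squaring gives (α - 2)^2 = -971, i.e. α^2 - 4α + 4 = -971, so α^2 - 4α + 975 = 0. The discriminant of x^2 - 4x + 975 is (-4)^2 - 4·(975) = 16 - 3900 = -3884, and 4·(-971) is not a perfect square in Q since -971 is squarefree and ≠ 1. Hence x^2 - 4x + 975 is irreducible over Q and is the minimal polynomial of α.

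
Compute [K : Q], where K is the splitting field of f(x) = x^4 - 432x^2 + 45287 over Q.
[K : Q] = 4

Solving the quadratic in x^2: x^2 = (432 ± √(432^2 - 4·45287))/2 = (432 ± √5476)/2 = (432 ± 74)/2, giving x^2 = 179 or x^2 = 253. So f(x) = (x^2 - 179)(x^2 - 253) and the roots of f are ±√179, ±√253. Hence the splitting field is K = Q(√179, √253). Since 179 and 253 are distinct squarefree integers > 1, their product 45287 is not a perfect square, so √253 ∉ Q(√179). By the tower law [K:Q] = [Q(√179,√253):Q(√179)] · [Q(√179):Q] = 2 · 2 = 4.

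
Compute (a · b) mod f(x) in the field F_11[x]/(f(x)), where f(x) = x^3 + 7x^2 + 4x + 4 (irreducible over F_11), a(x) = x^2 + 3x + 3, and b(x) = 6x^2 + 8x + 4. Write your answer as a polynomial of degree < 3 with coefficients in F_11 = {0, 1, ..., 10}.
a · b ≡ 2x^2 + 10x + 10 (mod f(x))

Multiply in F_11[x]: a(x)·b(x) = (x^2 + 3x + 3)·(6x^2 + 8x + 4) = 6x^4 + 4x^3 + 2x^2 + 3x + 1. This has degree ≥ 3, so divide by f(x) over F_11: 6x^4 + 4x^3 + 2x^2 + 3x + 1 = (6x + 6)·(x^3 + 7x^2 + 4x + 4) + (2x^2 + 10x + 10). Hence a·b ≡ 2x^2 + 10x + 10 (mod f). (F_11[x]/(f) is a field with 11^3 = 1331 elements since f is irreducible of degree 3.)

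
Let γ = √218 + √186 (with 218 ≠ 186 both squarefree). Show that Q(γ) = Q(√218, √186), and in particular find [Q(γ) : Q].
[Q(γ) : Q] = 4 (equivalently, Q(γ) = Q(√218, √186))

Obviously Q(γ) ⊆ Q(√218, √186), and [Q(√218, √186):Q] = 4 (since 218, 186 are distinct squarefree integers > 1 with 40548 not a perfect square). To show equality we compute the minimal polynomial of γ. From γ = √218 + √186: γ^2 = 218 + 2√(40548) + 186 = 404 + 2√(40548), so γ^2 - 404 = 2√(40548); squaring, (γ^2 - 404)^2 = 4·40548, i.e. γ^4 - 808γ^2 + 163216 - 162192 = 0, i.e. γ^4 - 808γ^2 + 1024 = 0. So γ is a root of x^4 - 808x^2 + 1024. This polynomial is irreducible over Q: it has no rational root (each ±√218 ± √186 is irrational), and any factorization into two quadratics over Q would force √(40548) ∈ Q (pairing opposite roots) or √218, √186 ∈ Q (other pairings), all impossible. Hence [Q(γ):Q] = 4 = [Q(√218, √186):Q], so Q(γ) = Q(√218, √186).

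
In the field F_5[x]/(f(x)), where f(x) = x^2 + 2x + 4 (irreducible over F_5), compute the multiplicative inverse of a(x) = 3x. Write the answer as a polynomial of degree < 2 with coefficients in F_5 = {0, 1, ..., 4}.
a(x)^(-1) ≡ 2x + 4 (mod f(x))

Since f is irreducible over F_5, F_5[x]/(f) is a field and a(x) ≠ 0 has an inverse. Apply the extended Euclidean algorithm to f(x) and a(x) in F_5[x]: f(x) = (2x + 4)·a(x) + (4). The last nonzero remainder is the constant 4 = gcd(f, a) in F_5. Back-substituting through the division chain expresses 4 = s(x)·a(x) + t(x)·f(x) with s(x) ≡ 3x + 1 (mod f), so (3x + 1)·a(x) ≡ 4 (mod f). Multiplying by 4^(-1) ≡ 4 in F_5 gives a(x)^(-1) ≡ 4·(3x + 1) ≡ 2x + 4 (mod f). Check: (3x)·(2x + 4) = x^2 + 2x ≡ 1 (mod x^2 + 2x + 4).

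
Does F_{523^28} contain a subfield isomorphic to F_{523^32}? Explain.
No: F_{523^32} is not a subfield of F_{523^28}

F_{p^m} embeds in F_{p^n} iff m | n. Here 32 ∤ 28 (since 28 = 0·32 + 28 with remainder 28 ≠ 0), so F_{523^32} is not a subfield of F_{523^28}. Equivalently: if it were, the tower law would give 32 = [F_{523^32}:F_523] dividing [F_{523^28}:F_523] = 28, contradiction.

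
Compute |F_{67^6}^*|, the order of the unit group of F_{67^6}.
|F_{67^6}^*| = 90458382168

F_{67^6} has 67^6 = 90458382169 elements; its multiplicative group consists of all nonzero elements, so |F_{67^6}^*| = 90458382169 - 1 = 90458382168. (It is cyclic since any finite subgroup of the multiplicative group of a field is cyclic.)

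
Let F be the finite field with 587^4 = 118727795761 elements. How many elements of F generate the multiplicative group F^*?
There are φ(118727795760) = 27044376576 primitive elements

F_q^* is cyclic of order q - 1 = 118727795760. A cyclic group of order m has exactly φ(m) generators. Here m = 118727795760 = 2^4 · 3 · 5 · 7^2 · 293 · 34457, so the number of primitive elements is φ(118727795760) = 27044376576.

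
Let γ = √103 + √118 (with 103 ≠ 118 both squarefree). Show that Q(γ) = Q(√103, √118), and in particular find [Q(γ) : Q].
[Q(γ) : Q] = 4 (equivalently, Q(γ) = Q(√103, √118))

Obviously Q(γ) ⊆ Q(√103, √118), and [Q(√103, √118):Q] = 4 (since 103, 118 are distinct squarefree integers > 1 with 12154 not a perfect square). To show equality we compute the minimal polynomial of γ. From γ = √103 + √118: γ^2 = 103 + 2√(12154) + 118 = 221 + 2√(12154), so γ^2 - 221 = 2√(12154); squaring, (γ^2 - 221)^2 = 4·12154, i.e. γ^4 - 442γ^2 + 48841 - 48616 = 0, i.e. γ^4 - 442γ^2 + 225 = 0. So γ is a root of x^4 - 442x^2 + 225. This polynomial is irreducible over Q: it has no rational root (each ±√103 ± √118 is irrational), and any factorization into two quadratics over Q would force √(12154) ∈ Q (pairing opposite roots) or √103, √118 ∈ Q (other pairings), all impossible. Hence [Q(γ):Q] = 4 = [Q(√103, √118):Q], so Q(γ) = Q(√103, √118).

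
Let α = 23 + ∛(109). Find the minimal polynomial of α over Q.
m_α(x) = x^3 - 69x^2 + 1587x - 12276

Set β = α - 23 = ∛(109), so β^3 = 109. Then (α - 23)^3 - 109 = 0, i.e. α is a root of g(x) = (x - 23)^3 - 109 = x^3 - 69x^2 + 1587x - 12276. Since g(x) = h(x - 23) where h(x) = x^3 - 109, and h is irreducible over Q (because 109 is not a perfect cube, so h has no rational root, and a monic cubic with no rational root is irreducible), g is also irreducible (irreducibility is preserved under the substitution x → x - 23). Hence m_α(x) = x^3 - 69x^2 + 1587x - 12276.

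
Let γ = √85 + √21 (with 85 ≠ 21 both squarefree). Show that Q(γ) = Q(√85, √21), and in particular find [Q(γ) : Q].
[Q(γ) : Q] = 4 (equivalently, Q(γ) = Q(√85, √21))

Obviously Q(γ) ⊆ Q(√85, √21), and [Q(√85, √21):Q] = 4 (since 85, 21 are distinct squarefree integers > 1 with 1785 not a perfect square). To show equality we compute the minimal polynomial of γ. From γ = √85 + √21: γ^2 = 85 + 2√(1785) + 21 = 106 + 2√(1785), so γ^2 - 106 = 2√(1785); squaring, (γ^2 - 106)^2 = 4·1785, i.e. γ^4 - 212γ^2 + 11236 - 7140 = 0, i.e. γ^4 - 212γ^2 + 4096 = 0. So γ is a root of x^4 - 212x^2 + 4096. This polynomial is irreducible over Q: it has no rational root (each ±√85 ± √21 is irrational), and any factorization into two quadratics over Q would force √(1785) ∈ Q (pairing opposite roots) or √85, √21 ∈ Q (other pairings), all impossible. Hence [Q(γ):Q] = 4 = [Q(√85, √21):Q], so Q(γ) = Q(√85, √21).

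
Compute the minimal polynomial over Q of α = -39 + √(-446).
m_α(x) = x^2 + 78x + 1967

From α + 39 = √(-446), squaring gives (α + 39)^2 = -446, i.e. α^2 + 78α + 1521 = -446, so α^2 + 78α + 1967 = 0. The discriminant of x^2 + 78x + 1967 is (78)^2 - 4·(1967) = 6084 - 7868 = -1784, and 4·(-446) is not a perfect square in Q since -446 is squarefree and ≠ 1. Hence x^2 + 78x + 1967 is irreducible over Q and is the minimal polynomial of α.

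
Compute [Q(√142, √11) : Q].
[Q(√142, √11) : Q] = 4

[Q(√142):Q] = 2 (min poly x^2 - 142, irreducible since 142 is squarefree > 1). For the top step, suppose √11 ∈ Q(√142), say √11 = c + d√142 with c, d ∈ Q. Squaring: 11 = c^2 + 142d^2 + 2cd√142. Since √142 ∉ Q this forces 2cd = 0. If d = 0 then √11 = c ∈ Q, contradicting 11 squarefree > 1. If c = 0 then 11 = 142d^2, so 142·11 = (142d)^2 is a perfect square in Q — but 142·11 = 1562 is not a perfect square (since 142 and 11 are distinct squarefree integers). Contradiction. Hence √11 ∉ Q(√142), so x^2 - 11 stays irreducible over Q(√142) and [Q(√142, √11) : Q(√142)] = 2. By the tower law, [Q(√142, √11) : Q] = 2 · 2 = 4.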